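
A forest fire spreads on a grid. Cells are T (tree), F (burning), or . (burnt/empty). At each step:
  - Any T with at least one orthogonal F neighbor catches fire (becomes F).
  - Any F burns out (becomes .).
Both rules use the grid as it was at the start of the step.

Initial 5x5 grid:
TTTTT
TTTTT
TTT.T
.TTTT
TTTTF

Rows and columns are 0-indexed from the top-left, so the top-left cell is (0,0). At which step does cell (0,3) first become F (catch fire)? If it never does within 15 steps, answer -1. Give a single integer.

Step 1: cell (0,3)='T' (+2 fires, +1 burnt)
Step 2: cell (0,3)='T' (+3 fires, +2 burnt)
Step 3: cell (0,3)='T' (+3 fires, +3 burnt)
Step 4: cell (0,3)='T' (+5 fires, +3 burnt)
Step 5: cell (0,3)='F' (+3 fires, +5 burnt)
  -> target ignites at step 5
Step 6: cell (0,3)='.' (+3 fires, +3 burnt)
Step 7: cell (0,3)='.' (+2 fires, +3 burnt)
Step 8: cell (0,3)='.' (+1 fires, +2 burnt)
Step 9: cell (0,3)='.' (+0 fires, +1 burnt)
  fire out at step 9

5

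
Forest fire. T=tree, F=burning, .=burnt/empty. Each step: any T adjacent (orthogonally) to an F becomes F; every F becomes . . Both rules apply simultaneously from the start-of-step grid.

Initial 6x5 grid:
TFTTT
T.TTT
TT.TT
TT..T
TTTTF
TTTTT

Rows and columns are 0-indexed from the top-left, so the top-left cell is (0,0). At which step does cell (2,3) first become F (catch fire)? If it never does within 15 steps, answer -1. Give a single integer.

Step 1: cell (2,3)='T' (+5 fires, +2 burnt)
Step 2: cell (2,3)='T' (+6 fires, +5 burnt)
Step 3: cell (2,3)='F' (+7 fires, +6 burnt)
  -> target ignites at step 3
Step 4: cell (2,3)='.' (+5 fires, +7 burnt)
Step 5: cell (2,3)='.' (+1 fires, +5 burnt)
Step 6: cell (2,3)='.' (+0 fires, +1 burnt)
  fire out at step 6

3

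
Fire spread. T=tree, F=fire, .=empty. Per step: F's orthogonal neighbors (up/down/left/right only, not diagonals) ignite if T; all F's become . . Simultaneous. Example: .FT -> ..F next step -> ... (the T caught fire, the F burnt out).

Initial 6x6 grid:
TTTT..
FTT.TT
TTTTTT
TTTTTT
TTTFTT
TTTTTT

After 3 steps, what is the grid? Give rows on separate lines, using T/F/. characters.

Step 1: 7 trees catch fire, 2 burn out
  FTTT..
  .FT.TT
  FTTTTT
  TTTFTT
  TTF.FT
  TTTFTT
Step 2: 11 trees catch fire, 7 burn out
  .FTT..
  ..F.TT
  .FTFTT
  FTF.FT
  TF...F
  TTF.FT
Step 3: 8 trees catch fire, 11 burn out
  ..FT..
  ....TT
  ..F.FT
  .F...F
  F.....
  TF...F

..FT..
....TT
..F.FT
.F...F
F.....
TF...F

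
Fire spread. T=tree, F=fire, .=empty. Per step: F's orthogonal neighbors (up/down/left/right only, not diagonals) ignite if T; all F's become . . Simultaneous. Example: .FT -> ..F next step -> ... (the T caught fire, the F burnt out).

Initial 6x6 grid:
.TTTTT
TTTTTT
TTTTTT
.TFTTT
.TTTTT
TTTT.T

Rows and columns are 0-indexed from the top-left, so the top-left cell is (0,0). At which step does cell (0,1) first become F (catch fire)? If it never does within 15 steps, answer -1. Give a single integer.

Step 1: cell (0,1)='T' (+4 fires, +1 burnt)
Step 2: cell (0,1)='T' (+7 fires, +4 burnt)
Step 3: cell (0,1)='T' (+9 fires, +7 burnt)
Step 4: cell (0,1)='F' (+7 fires, +9 burnt)
  -> target ignites at step 4
Step 5: cell (0,1)='.' (+3 fires, +7 burnt)
Step 6: cell (0,1)='.' (+1 fires, +3 burnt)
Step 7: cell (0,1)='.' (+0 fires, +1 burnt)
  fire out at step 7

4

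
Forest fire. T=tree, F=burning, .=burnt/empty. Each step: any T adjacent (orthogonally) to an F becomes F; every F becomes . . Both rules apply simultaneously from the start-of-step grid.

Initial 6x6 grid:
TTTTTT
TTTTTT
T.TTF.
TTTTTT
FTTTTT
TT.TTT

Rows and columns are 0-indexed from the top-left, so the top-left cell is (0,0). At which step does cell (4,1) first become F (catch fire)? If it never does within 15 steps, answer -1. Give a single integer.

Step 1: cell (4,1)='F' (+6 fires, +2 burnt)
  -> target ignites at step 1
Step 2: cell (4,1)='.' (+11 fires, +6 burnt)
Step 3: cell (4,1)='.' (+8 fires, +11 burnt)
Step 4: cell (4,1)='.' (+5 fires, +8 burnt)
Step 5: cell (4,1)='.' (+1 fires, +5 burnt)
Step 6: cell (4,1)='.' (+0 fires, +1 burnt)
  fire out at step 6

1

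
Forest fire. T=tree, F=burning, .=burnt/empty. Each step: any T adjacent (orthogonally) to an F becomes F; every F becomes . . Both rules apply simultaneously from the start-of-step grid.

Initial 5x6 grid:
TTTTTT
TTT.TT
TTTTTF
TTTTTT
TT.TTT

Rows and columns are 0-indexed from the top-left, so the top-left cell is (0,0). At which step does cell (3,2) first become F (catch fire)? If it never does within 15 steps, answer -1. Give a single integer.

Step 1: cell (3,2)='T' (+3 fires, +1 burnt)
Step 2: cell (3,2)='T' (+5 fires, +3 burnt)
Step 3: cell (3,2)='T' (+4 fires, +5 burnt)
Step 4: cell (3,2)='F' (+5 fires, +4 burnt)
  -> target ignites at step 4
Step 5: cell (3,2)='.' (+4 fires, +5 burnt)
Step 6: cell (3,2)='.' (+4 fires, +4 burnt)
Step 7: cell (3,2)='.' (+2 fires, +4 burnt)
Step 8: cell (3,2)='.' (+0 fires, +2 burnt)
  fire out at step 8

4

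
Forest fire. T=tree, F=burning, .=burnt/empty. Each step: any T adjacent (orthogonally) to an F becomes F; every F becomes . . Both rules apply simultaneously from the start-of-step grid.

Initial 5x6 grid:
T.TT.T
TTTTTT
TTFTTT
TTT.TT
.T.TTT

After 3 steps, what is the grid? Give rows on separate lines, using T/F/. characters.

Step 1: 4 trees catch fire, 1 burn out
  T.TT.T
  TTFTTT
  TF.FTT
  TTF.TT
  .T.TTT
Step 2: 6 trees catch fire, 4 burn out
  T.FT.T
  TF.FTT
  F...FT
  TF..TT
  .T.TTT
Step 3: 7 trees catch fire, 6 burn out
  T..F.T
  F...FT
  .....F
  F...FT
  .F.TTT

T..F.T
F...FT
.....F
F...FT
.F.TTT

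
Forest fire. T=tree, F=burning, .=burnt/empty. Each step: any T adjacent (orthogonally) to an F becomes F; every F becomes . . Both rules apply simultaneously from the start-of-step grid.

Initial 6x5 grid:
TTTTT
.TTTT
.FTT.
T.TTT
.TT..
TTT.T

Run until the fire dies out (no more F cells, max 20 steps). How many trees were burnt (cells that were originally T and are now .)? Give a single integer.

Answer: 19

Derivation:
Step 1: +2 fires, +1 burnt (F count now 2)
Step 2: +4 fires, +2 burnt (F count now 4)
Step 3: +5 fires, +4 burnt (F count now 5)
Step 4: +5 fires, +5 burnt (F count now 5)
Step 5: +2 fires, +5 burnt (F count now 2)
Step 6: +1 fires, +2 burnt (F count now 1)
Step 7: +0 fires, +1 burnt (F count now 0)
Fire out after step 7
Initially T: 21, now '.': 28
Total burnt (originally-T cells now '.'): 19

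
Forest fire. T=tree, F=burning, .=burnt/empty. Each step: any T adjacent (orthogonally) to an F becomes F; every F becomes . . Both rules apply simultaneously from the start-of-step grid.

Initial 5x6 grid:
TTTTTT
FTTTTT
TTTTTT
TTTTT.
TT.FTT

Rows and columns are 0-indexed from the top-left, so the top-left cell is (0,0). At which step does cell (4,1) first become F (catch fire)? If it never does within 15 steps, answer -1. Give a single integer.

Step 1: cell (4,1)='T' (+5 fires, +2 burnt)
Step 2: cell (4,1)='T' (+8 fires, +5 burnt)
Step 3: cell (4,1)='T' (+6 fires, +8 burnt)
Step 4: cell (4,1)='F' (+4 fires, +6 burnt)
  -> target ignites at step 4
Step 5: cell (4,1)='.' (+2 fires, +4 burnt)
Step 6: cell (4,1)='.' (+1 fires, +2 burnt)
Step 7: cell (4,1)='.' (+0 fires, +1 burnt)
  fire out at step 7

4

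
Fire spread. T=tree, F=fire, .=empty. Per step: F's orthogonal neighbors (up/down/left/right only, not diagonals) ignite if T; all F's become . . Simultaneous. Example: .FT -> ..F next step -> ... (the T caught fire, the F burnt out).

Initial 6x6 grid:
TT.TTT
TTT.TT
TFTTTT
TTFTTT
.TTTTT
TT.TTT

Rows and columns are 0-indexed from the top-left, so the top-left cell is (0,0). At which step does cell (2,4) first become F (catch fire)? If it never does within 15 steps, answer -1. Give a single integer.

Step 1: cell (2,4)='T' (+6 fires, +2 burnt)
Step 2: cell (2,4)='T' (+8 fires, +6 burnt)
Step 3: cell (2,4)='F' (+6 fires, +8 burnt)
  -> target ignites at step 3
Step 4: cell (2,4)='.' (+5 fires, +6 burnt)
Step 5: cell (2,4)='.' (+3 fires, +5 burnt)
Step 6: cell (2,4)='.' (+2 fires, +3 burnt)
Step 7: cell (2,4)='.' (+0 fires, +2 burnt)
  fire out at step 7

3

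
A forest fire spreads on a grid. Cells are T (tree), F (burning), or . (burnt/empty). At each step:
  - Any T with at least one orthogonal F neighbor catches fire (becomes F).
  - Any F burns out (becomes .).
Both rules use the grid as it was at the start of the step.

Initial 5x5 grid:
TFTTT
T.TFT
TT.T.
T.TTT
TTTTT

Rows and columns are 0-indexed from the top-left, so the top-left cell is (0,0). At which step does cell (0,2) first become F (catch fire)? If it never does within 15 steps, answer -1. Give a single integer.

Step 1: cell (0,2)='F' (+6 fires, +2 burnt)
  -> target ignites at step 1
Step 2: cell (0,2)='.' (+3 fires, +6 burnt)
Step 3: cell (0,2)='.' (+4 fires, +3 burnt)
Step 4: cell (0,2)='.' (+4 fires, +4 burnt)
Step 5: cell (0,2)='.' (+2 fires, +4 burnt)
Step 6: cell (0,2)='.' (+0 fires, +2 burnt)
  fire out at step 6

1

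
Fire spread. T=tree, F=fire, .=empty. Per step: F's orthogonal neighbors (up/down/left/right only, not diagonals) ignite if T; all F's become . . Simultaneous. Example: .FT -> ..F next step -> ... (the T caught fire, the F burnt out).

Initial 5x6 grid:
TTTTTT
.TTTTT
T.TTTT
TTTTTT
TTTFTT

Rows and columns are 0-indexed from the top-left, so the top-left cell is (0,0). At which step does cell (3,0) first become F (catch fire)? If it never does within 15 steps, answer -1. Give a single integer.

Step 1: cell (3,0)='T' (+3 fires, +1 burnt)
Step 2: cell (3,0)='T' (+5 fires, +3 burnt)
Step 3: cell (3,0)='T' (+6 fires, +5 burnt)
Step 4: cell (3,0)='F' (+5 fires, +6 burnt)
  -> target ignites at step 4
Step 5: cell (3,0)='.' (+5 fires, +5 burnt)
Step 6: cell (3,0)='.' (+2 fires, +5 burnt)
Step 7: cell (3,0)='.' (+1 fires, +2 burnt)
Step 8: cell (3,0)='.' (+0 fires, +1 burnt)
  fire out at step 8

4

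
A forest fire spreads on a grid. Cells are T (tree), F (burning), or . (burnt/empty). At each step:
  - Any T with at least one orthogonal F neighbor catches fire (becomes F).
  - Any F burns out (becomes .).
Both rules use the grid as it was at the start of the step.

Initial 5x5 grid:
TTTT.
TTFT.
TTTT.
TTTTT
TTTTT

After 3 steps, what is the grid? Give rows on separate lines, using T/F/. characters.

Step 1: 4 trees catch fire, 1 burn out
  TTFT.
  TF.F.
  TTFT.
  TTTTT
  TTTTT
Step 2: 6 trees catch fire, 4 burn out
  TF.F.
  F....
  TF.F.
  TTFTT
  TTTTT
Step 3: 5 trees catch fire, 6 burn out
  F....
  .....
  F....
  TF.FT
  TTFTT

F....
.....
F....
TF.FT
TTFTT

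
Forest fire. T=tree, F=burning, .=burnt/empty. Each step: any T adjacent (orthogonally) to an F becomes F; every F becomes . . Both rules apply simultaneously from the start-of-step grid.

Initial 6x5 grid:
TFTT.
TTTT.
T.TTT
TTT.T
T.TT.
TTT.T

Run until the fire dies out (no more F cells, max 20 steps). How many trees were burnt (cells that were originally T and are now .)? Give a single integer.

Answer: 21

Derivation:
Step 1: +3 fires, +1 burnt (F count now 3)
Step 2: +3 fires, +3 burnt (F count now 3)
Step 3: +3 fires, +3 burnt (F count now 3)
Step 4: +3 fires, +3 burnt (F count now 3)
Step 5: +4 fires, +3 burnt (F count now 4)
Step 6: +4 fires, +4 burnt (F count now 4)
Step 7: +1 fires, +4 burnt (F count now 1)
Step 8: +0 fires, +1 burnt (F count now 0)
Fire out after step 8
Initially T: 22, now '.': 29
Total burnt (originally-T cells now '.'): 21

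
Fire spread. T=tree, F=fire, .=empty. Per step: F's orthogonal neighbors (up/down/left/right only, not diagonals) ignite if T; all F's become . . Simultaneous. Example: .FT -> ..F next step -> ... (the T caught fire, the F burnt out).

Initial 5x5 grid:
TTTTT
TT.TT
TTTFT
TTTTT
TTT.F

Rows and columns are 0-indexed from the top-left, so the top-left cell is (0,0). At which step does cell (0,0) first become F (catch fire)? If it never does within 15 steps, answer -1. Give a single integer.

Step 1: cell (0,0)='T' (+5 fires, +2 burnt)
Step 2: cell (0,0)='T' (+4 fires, +5 burnt)
Step 3: cell (0,0)='T' (+6 fires, +4 burnt)
Step 4: cell (0,0)='T' (+4 fires, +6 burnt)
Step 5: cell (0,0)='F' (+2 fires, +4 burnt)
  -> target ignites at step 5
Step 6: cell (0,0)='.' (+0 fires, +2 burnt)
  fire out at step 6

5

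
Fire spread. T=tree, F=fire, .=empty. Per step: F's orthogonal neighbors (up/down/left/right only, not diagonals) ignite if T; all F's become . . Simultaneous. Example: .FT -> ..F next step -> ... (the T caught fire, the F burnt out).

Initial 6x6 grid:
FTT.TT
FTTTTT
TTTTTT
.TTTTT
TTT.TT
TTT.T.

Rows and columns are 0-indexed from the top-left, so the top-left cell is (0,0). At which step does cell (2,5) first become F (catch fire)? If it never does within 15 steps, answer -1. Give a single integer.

Step 1: cell (2,5)='T' (+3 fires, +2 burnt)
Step 2: cell (2,5)='T' (+3 fires, +3 burnt)
Step 3: cell (2,5)='T' (+3 fires, +3 burnt)
Step 4: cell (2,5)='T' (+4 fires, +3 burnt)
Step 5: cell (2,5)='T' (+7 fires, +4 burnt)
Step 6: cell (2,5)='F' (+5 fires, +7 burnt)
  -> target ignites at step 6
Step 7: cell (2,5)='.' (+2 fires, +5 burnt)
Step 8: cell (2,5)='.' (+2 fires, +2 burnt)
Step 9: cell (2,5)='.' (+0 fires, +2 burnt)
  fire out at step 9

6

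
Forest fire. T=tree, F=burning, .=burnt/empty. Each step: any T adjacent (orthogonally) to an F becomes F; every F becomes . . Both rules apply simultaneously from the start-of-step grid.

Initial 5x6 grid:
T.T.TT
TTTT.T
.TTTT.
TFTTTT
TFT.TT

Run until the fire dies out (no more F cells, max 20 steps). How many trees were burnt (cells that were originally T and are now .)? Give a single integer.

Answer: 19

Derivation:
Step 1: +5 fires, +2 burnt (F count now 5)
Step 2: +3 fires, +5 burnt (F count now 3)
Step 3: +4 fires, +3 burnt (F count now 4)
Step 4: +6 fires, +4 burnt (F count now 6)
Step 5: +1 fires, +6 burnt (F count now 1)
Step 6: +0 fires, +1 burnt (F count now 0)
Fire out after step 6
Initially T: 22, now '.': 27
Total burnt (originally-T cells now '.'): 19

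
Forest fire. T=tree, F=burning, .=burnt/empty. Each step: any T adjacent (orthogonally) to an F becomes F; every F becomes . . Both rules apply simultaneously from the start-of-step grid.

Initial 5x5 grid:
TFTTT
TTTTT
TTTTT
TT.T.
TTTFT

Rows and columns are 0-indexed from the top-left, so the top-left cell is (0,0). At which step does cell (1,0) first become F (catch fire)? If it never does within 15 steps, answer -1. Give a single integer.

Step 1: cell (1,0)='T' (+6 fires, +2 burnt)
Step 2: cell (1,0)='F' (+6 fires, +6 burnt)
  -> target ignites at step 2
Step 3: cell (1,0)='.' (+7 fires, +6 burnt)
Step 4: cell (1,0)='.' (+2 fires, +7 burnt)
Step 5: cell (1,0)='.' (+0 fires, +2 burnt)
  fire out at step 5

2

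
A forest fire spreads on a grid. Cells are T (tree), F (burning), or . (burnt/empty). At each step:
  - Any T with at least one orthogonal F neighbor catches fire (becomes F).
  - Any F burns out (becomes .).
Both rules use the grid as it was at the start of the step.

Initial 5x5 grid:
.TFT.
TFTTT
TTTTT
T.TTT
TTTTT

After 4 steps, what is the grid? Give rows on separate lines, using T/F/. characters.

Step 1: 5 trees catch fire, 2 burn out
  .F.F.
  F.FTT
  TFTTT
  T.TTT
  TTTTT
Step 2: 3 trees catch fire, 5 burn out
  .....
  ...FT
  F.FTT
  T.TTT
  TTTTT
Step 3: 4 trees catch fire, 3 burn out
  .....
  ....F
  ...FT
  F.FTT
  TTTTT
Step 4: 4 trees catch fire, 4 burn out
  .....
  .....
  ....F
  ...FT
  FTFTT

.....
.....
....F
...FT
FTFTT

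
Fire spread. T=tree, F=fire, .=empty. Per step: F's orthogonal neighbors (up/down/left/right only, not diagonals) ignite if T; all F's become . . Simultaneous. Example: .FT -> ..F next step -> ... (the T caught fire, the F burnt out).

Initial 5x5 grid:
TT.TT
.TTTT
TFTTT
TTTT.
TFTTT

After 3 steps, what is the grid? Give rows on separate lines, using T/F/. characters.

Step 1: 6 trees catch fire, 2 burn out
  TT.TT
  .FTTT
  F.FTT
  TFTT.
  F.FTT
Step 2: 6 trees catch fire, 6 burn out
  TF.TT
  ..FTT
  ...FT
  F.FT.
  ...FT
Step 3: 5 trees catch fire, 6 burn out
  F..TT
  ...FT
  ....F
  ...F.
  ....F

F..TT
...FT
....F
...F.
....F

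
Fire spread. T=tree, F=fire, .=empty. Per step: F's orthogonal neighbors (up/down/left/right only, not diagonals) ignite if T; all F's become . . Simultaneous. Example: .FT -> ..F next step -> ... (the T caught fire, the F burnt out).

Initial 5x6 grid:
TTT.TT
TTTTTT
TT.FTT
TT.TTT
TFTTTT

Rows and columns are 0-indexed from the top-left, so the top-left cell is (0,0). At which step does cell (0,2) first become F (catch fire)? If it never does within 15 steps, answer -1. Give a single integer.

Step 1: cell (0,2)='T' (+6 fires, +2 burnt)
Step 2: cell (0,2)='T' (+7 fires, +6 burnt)
Step 3: cell (0,2)='F' (+7 fires, +7 burnt)
  -> target ignites at step 3
Step 4: cell (0,2)='.' (+4 fires, +7 burnt)
Step 5: cell (0,2)='.' (+1 fires, +4 burnt)
Step 6: cell (0,2)='.' (+0 fires, +1 burnt)
  fire out at step 6

3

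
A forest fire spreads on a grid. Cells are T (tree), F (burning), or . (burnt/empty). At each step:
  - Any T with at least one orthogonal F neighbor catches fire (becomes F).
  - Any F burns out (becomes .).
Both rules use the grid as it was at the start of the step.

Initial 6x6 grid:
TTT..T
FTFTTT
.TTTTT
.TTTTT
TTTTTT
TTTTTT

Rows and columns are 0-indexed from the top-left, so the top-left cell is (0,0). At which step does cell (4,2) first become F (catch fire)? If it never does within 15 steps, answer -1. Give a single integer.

Step 1: cell (4,2)='T' (+5 fires, +2 burnt)
Step 2: cell (4,2)='T' (+5 fires, +5 burnt)
Step 3: cell (4,2)='F' (+5 fires, +5 burnt)
  -> target ignites at step 3
Step 4: cell (4,2)='.' (+6 fires, +5 burnt)
Step 5: cell (4,2)='.' (+5 fires, +6 burnt)
Step 6: cell (4,2)='.' (+3 fires, +5 burnt)
Step 7: cell (4,2)='.' (+1 fires, +3 burnt)
Step 8: cell (4,2)='.' (+0 fires, +1 burnt)
  fire out at step 8

3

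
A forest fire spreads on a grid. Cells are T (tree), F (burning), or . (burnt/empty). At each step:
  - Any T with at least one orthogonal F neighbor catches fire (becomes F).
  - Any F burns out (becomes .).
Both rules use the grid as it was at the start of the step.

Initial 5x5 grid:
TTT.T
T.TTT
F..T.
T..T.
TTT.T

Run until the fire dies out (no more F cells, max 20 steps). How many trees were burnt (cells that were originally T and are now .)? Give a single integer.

Step 1: +2 fires, +1 burnt (F count now 2)
Step 2: +2 fires, +2 burnt (F count now 2)
Step 3: +2 fires, +2 burnt (F count now 2)
Step 4: +2 fires, +2 burnt (F count now 2)
Step 5: +1 fires, +2 burnt (F count now 1)
Step 6: +1 fires, +1 burnt (F count now 1)
Step 7: +2 fires, +1 burnt (F count now 2)
Step 8: +2 fires, +2 burnt (F count now 2)
Step 9: +0 fires, +2 burnt (F count now 0)
Fire out after step 9
Initially T: 15, now '.': 24
Total burnt (originally-T cells now '.'): 14

Answer: 14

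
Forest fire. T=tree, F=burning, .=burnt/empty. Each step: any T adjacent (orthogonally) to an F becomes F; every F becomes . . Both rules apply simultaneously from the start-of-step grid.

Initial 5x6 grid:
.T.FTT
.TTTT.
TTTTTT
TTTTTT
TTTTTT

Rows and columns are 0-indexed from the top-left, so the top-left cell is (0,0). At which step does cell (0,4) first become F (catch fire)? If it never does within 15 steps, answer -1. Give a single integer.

Step 1: cell (0,4)='F' (+2 fires, +1 burnt)
  -> target ignites at step 1
Step 2: cell (0,4)='.' (+4 fires, +2 burnt)
Step 3: cell (0,4)='.' (+4 fires, +4 burnt)
Step 4: cell (0,4)='.' (+6 fires, +4 burnt)
Step 5: cell (0,4)='.' (+5 fires, +6 burnt)
Step 6: cell (0,4)='.' (+3 fires, +5 burnt)
Step 7: cell (0,4)='.' (+1 fires, +3 burnt)
Step 8: cell (0,4)='.' (+0 fires, +1 burnt)
  fire out at step 8

1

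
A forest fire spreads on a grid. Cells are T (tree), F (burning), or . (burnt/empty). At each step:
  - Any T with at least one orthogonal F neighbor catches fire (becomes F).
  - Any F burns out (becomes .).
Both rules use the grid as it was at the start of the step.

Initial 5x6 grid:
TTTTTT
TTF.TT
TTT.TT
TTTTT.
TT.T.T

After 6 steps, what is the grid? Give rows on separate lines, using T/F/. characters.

Step 1: 3 trees catch fire, 1 burn out
  TTFTTT
  TF..TT
  TTF.TT
  TTTTT.
  TT.T.T
Step 2: 5 trees catch fire, 3 burn out
  TF.FTT
  F...TT
  TF..TT
  TTFTT.
  TT.T.T
Step 3: 5 trees catch fire, 5 burn out
  F...FT
  ....TT
  F...TT
  TF.FT.
  TT.T.T
Step 4: 6 trees catch fire, 5 burn out
  .....F
  ....FT
  ....TT
  F...F.
  TF.F.T
Step 5: 3 trees catch fire, 6 burn out
  ......
  .....F
  ....FT
  ......
  F....T
Step 6: 1 trees catch fire, 3 burn out
  ......
  ......
  .....F
  ......
  .....T

......
......
.....F
......
.....T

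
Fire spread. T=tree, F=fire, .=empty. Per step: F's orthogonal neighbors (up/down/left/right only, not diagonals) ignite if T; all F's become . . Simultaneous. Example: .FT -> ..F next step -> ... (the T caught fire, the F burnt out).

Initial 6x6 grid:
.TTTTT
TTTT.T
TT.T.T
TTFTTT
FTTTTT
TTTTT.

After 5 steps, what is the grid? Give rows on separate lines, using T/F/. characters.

Step 1: 6 trees catch fire, 2 burn out
  .TTTTT
  TTTT.T
  TT.T.T
  FF.FTT
  .FFTTT
  FTTTT.
Step 2: 7 trees catch fire, 6 burn out
  .TTTTT
  TTTT.T
  FF.F.T
  ....FT
  ...FTT
  .FFTT.
Step 3: 6 trees catch fire, 7 burn out
  .TTTTT
  FFTF.T
  .....T
  .....F
  ....FT
  ...FT.
Step 4: 6 trees catch fire, 6 burn out
  .FTFTT
  ..F..T
  .....F
  ......
  .....F
  ....F.
Step 5: 3 trees catch fire, 6 burn out
  ..F.FT
  .....F
  ......
  ......
  ......
  ......

..F.FT
.....F
......
......
......
......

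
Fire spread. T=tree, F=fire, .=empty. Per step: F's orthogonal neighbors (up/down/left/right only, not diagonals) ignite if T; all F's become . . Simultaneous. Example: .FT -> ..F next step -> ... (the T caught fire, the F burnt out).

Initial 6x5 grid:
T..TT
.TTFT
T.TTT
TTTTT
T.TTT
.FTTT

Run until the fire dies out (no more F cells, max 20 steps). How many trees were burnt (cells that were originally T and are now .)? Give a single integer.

Answer: 21

Derivation:
Step 1: +5 fires, +2 burnt (F count now 5)
Step 2: +7 fires, +5 burnt (F count now 7)
Step 3: +4 fires, +7 burnt (F count now 4)
Step 4: +2 fires, +4 burnt (F count now 2)
Step 5: +1 fires, +2 burnt (F count now 1)
Step 6: +2 fires, +1 burnt (F count now 2)
Step 7: +0 fires, +2 burnt (F count now 0)
Fire out after step 7
Initially T: 22, now '.': 29
Total burnt (originally-T cells now '.'): 21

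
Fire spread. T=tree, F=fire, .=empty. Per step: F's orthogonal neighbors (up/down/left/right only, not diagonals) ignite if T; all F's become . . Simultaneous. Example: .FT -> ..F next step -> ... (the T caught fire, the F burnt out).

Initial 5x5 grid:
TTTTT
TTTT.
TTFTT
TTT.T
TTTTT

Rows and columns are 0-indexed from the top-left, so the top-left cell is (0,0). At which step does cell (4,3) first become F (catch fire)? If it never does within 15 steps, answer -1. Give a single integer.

Step 1: cell (4,3)='T' (+4 fires, +1 burnt)
Step 2: cell (4,3)='T' (+7 fires, +4 burnt)
Step 3: cell (4,3)='F' (+7 fires, +7 burnt)
  -> target ignites at step 3
Step 4: cell (4,3)='.' (+4 fires, +7 burnt)
Step 5: cell (4,3)='.' (+0 fires, +4 burnt)
  fire out at step 5

3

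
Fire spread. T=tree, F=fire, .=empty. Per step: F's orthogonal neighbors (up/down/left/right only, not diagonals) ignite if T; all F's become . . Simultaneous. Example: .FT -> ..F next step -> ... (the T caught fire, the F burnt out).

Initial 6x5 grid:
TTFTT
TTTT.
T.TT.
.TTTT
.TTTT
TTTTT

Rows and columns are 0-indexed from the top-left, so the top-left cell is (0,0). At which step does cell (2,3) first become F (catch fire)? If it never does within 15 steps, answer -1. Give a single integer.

Step 1: cell (2,3)='T' (+3 fires, +1 burnt)
Step 2: cell (2,3)='T' (+5 fires, +3 burnt)
Step 3: cell (2,3)='F' (+3 fires, +5 burnt)
  -> target ignites at step 3
Step 4: cell (2,3)='.' (+4 fires, +3 burnt)
Step 5: cell (2,3)='.' (+4 fires, +4 burnt)
Step 6: cell (2,3)='.' (+3 fires, +4 burnt)
Step 7: cell (2,3)='.' (+2 fires, +3 burnt)
Step 8: cell (2,3)='.' (+0 fires, +2 burnt)
  fire out at step 8

3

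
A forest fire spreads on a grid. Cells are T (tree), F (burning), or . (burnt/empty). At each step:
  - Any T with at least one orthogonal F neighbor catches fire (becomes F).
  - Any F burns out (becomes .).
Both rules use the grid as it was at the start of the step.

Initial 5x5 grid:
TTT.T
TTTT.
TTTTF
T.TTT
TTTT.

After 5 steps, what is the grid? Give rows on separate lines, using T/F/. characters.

Step 1: 2 trees catch fire, 1 burn out
  TTT.T
  TTTT.
  TTTF.
  T.TTF
  TTTT.
Step 2: 3 trees catch fire, 2 burn out
  TTT.T
  TTTF.
  TTF..
  T.TF.
  TTTT.
Step 3: 4 trees catch fire, 3 burn out
  TTT.T
  TTF..
  TF...
  T.F..
  TTTF.
Step 4: 4 trees catch fire, 4 burn out
  TTF.T
  TF...
  F....
  T....
  TTF..
Step 5: 4 trees catch fire, 4 burn out
  TF..T
  F....
  .....
  F....
  TF...

TF..T
F....
.....
F....
TF...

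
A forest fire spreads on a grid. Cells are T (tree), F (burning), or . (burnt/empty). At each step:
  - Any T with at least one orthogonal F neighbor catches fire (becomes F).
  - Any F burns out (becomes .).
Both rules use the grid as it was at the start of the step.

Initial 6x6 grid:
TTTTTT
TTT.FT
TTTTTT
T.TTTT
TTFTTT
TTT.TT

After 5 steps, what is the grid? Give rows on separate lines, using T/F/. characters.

Step 1: 7 trees catch fire, 2 burn out
  TTTTFT
  TTT..F
  TTTTFT
  T.FTTT
  TF.FTT
  TTF.TT
Step 2: 10 trees catch fire, 7 burn out
  TTTF.F
  TTT...
  TTFF.F
  T..FFT
  F...FT
  TF..TT
Step 3: 8 trees catch fire, 10 burn out
  TTF...
  TTF...
  TF....
  F....F
  .....F
  F...FT
Step 4: 4 trees catch fire, 8 burn out
  TF....
  TF....
  F.....
  ......
  ......
  .....F
Step 5: 2 trees catch fire, 4 burn out
  F.....
  F.....
  ......
  ......
  ......
  ......

F.....
F.....
......
......
......
......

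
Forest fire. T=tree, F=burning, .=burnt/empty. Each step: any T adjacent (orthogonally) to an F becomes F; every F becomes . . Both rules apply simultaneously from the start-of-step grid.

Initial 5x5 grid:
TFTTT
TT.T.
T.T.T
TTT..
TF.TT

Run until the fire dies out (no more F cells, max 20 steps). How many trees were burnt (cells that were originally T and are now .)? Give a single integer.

Answer: 13

Derivation:
Step 1: +5 fires, +2 burnt (F count now 5)
Step 2: +4 fires, +5 burnt (F count now 4)
Step 3: +4 fires, +4 burnt (F count now 4)
Step 4: +0 fires, +4 burnt (F count now 0)
Fire out after step 4
Initially T: 16, now '.': 22
Total burnt (originally-T cells now '.'): 13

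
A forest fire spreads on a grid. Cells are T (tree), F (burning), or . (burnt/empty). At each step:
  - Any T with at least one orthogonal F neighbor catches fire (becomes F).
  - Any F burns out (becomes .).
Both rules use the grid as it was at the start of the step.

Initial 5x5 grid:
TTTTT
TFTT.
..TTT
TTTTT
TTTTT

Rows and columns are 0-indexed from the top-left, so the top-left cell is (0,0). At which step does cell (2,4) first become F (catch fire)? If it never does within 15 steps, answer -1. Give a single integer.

Step 1: cell (2,4)='T' (+3 fires, +1 burnt)
Step 2: cell (2,4)='T' (+4 fires, +3 burnt)
Step 3: cell (2,4)='T' (+3 fires, +4 burnt)
Step 4: cell (2,4)='F' (+5 fires, +3 burnt)
  -> target ignites at step 4
Step 5: cell (2,4)='.' (+4 fires, +5 burnt)
Step 6: cell (2,4)='.' (+2 fires, +4 burnt)
Step 7: cell (2,4)='.' (+0 fires, +2 burnt)
  fire out at step 7

4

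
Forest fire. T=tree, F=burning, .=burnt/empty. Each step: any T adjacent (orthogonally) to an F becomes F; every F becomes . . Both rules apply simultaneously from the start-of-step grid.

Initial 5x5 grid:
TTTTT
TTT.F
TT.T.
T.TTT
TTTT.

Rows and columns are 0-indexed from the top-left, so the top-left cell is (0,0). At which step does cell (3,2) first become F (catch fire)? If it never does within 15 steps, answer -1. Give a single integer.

Step 1: cell (3,2)='T' (+1 fires, +1 burnt)
Step 2: cell (3,2)='T' (+1 fires, +1 burnt)
Step 3: cell (3,2)='T' (+1 fires, +1 burnt)
Step 4: cell (3,2)='T' (+2 fires, +1 burnt)
Step 5: cell (3,2)='T' (+2 fires, +2 burnt)
Step 6: cell (3,2)='T' (+2 fires, +2 burnt)
Step 7: cell (3,2)='T' (+1 fires, +2 burnt)
Step 8: cell (3,2)='T' (+1 fires, +1 burnt)
Step 9: cell (3,2)='T' (+1 fires, +1 burnt)
Step 10: cell (3,2)='T' (+1 fires, +1 burnt)
Step 11: cell (3,2)='T' (+1 fires, +1 burnt)
Step 12: cell (3,2)='F' (+2 fires, +1 burnt)
  -> target ignites at step 12
Step 13: cell (3,2)='.' (+1 fires, +2 burnt)
Step 14: cell (3,2)='.' (+2 fires, +1 burnt)
Step 15: cell (3,2)='.' (+0 fires, +2 burnt)
  fire out at step 15

12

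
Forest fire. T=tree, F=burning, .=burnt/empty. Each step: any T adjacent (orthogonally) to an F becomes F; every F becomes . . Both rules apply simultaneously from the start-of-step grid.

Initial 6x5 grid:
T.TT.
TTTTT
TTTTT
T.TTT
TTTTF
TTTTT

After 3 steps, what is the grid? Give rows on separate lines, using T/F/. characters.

Step 1: 3 trees catch fire, 1 burn out
  T.TT.
  TTTTT
  TTTTT
  T.TTF
  TTTF.
  TTTTF
Step 2: 4 trees catch fire, 3 burn out
  T.TT.
  TTTTT
  TTTTF
  T.TF.
  TTF..
  TTTF.
Step 3: 5 trees catch fire, 4 burn out
  T.TT.
  TTTTF
  TTTF.
  T.F..
  TF...
  TTF..

T.TT.
TTTTF
TTTF.
T.F..
TF...
TTF..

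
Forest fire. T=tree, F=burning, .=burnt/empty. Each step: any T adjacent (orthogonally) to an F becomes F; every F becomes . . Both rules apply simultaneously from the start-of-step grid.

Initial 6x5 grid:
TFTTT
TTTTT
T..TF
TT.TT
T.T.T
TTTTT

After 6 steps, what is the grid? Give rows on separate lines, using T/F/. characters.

Step 1: 6 trees catch fire, 2 burn out
  F.FTT
  TFTTF
  T..F.
  TT.TF
  T.T.T
  TTTTT
Step 2: 7 trees catch fire, 6 burn out
  ...FF
  F.FF.
  T....
  TT.F.
  T.T.F
  TTTTT
Step 3: 2 trees catch fire, 7 burn out
  .....
  .....
  F....
  TT...
  T.T..
  TTTTF
Step 4: 2 trees catch fire, 2 burn out
  .....
  .....
  .....
  FT...
  T.T..
  TTTF.
Step 5: 3 trees catch fire, 2 burn out
  .....
  .....
  .....
  .F...
  F.T..
  TTF..
Step 6: 3 trees catch fire, 3 burn out
  .....
  .....
  .....
  .....
  ..F..
  FF...

.....
.....
.....
.....
..F..
FF...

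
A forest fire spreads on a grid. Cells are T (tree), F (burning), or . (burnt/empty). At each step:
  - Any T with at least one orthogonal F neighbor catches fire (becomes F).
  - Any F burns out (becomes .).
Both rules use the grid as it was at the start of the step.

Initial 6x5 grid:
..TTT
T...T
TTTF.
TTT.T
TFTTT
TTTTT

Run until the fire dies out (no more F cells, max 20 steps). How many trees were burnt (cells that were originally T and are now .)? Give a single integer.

Step 1: +5 fires, +2 burnt (F count now 5)
Step 2: +6 fires, +5 burnt (F count now 6)
Step 3: +3 fires, +6 burnt (F count now 3)
Step 4: +3 fires, +3 burnt (F count now 3)
Step 5: +0 fires, +3 burnt (F count now 0)
Fire out after step 5
Initially T: 21, now '.': 26
Total burnt (originally-T cells now '.'): 17

Answer: 17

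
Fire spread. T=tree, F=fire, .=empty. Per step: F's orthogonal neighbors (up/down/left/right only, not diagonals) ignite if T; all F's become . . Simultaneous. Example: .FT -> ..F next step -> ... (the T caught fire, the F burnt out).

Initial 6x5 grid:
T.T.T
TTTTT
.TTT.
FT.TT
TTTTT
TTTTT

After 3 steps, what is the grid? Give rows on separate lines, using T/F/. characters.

Step 1: 2 trees catch fire, 1 burn out
  T.T.T
  TTTTT
  .TTT.
  .F.TT
  FTTTT
  TTTTT
Step 2: 3 trees catch fire, 2 burn out
  T.T.T
  TTTTT
  .FTT.
  ...TT
  .FTTT
  FTTTT
Step 3: 4 trees catch fire, 3 burn out
  T.T.T
  TFTTT
  ..FT.
  ...TT
  ..FTT
  .FTTT

T.T.T
TFTTT
..FT.
...TT
..FTT
.FTTT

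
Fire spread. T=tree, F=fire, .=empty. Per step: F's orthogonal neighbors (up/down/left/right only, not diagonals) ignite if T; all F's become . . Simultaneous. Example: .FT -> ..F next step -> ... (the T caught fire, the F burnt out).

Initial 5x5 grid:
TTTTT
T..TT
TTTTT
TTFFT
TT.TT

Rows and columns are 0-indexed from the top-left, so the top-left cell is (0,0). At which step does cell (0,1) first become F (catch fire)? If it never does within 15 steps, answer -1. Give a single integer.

Step 1: cell (0,1)='T' (+5 fires, +2 burnt)
Step 2: cell (0,1)='T' (+6 fires, +5 burnt)
Step 3: cell (0,1)='T' (+4 fires, +6 burnt)
Step 4: cell (0,1)='T' (+3 fires, +4 burnt)
Step 5: cell (0,1)='F' (+2 fires, +3 burnt)
  -> target ignites at step 5
Step 6: cell (0,1)='.' (+0 fires, +2 burnt)
  fire out at step 6

5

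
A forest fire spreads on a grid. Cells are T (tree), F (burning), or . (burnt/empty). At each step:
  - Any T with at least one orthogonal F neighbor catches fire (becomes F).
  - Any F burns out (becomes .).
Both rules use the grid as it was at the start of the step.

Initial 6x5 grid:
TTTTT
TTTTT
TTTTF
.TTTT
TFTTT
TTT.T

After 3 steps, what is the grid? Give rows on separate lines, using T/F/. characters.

Step 1: 7 trees catch fire, 2 burn out
  TTTTT
  TTTTF
  TTTF.
  .FTTF
  F.FTT
  TFT.T
Step 2: 10 trees catch fire, 7 burn out
  TTTTF
  TTTF.
  TFF..
  ..FF.
  ...FF
  F.F.T
Step 3: 5 trees catch fire, 10 burn out
  TTTF.
  TFF..
  F....
  .....
  .....
  ....F

TTTF.
TFF..
F....
.....
.....
....F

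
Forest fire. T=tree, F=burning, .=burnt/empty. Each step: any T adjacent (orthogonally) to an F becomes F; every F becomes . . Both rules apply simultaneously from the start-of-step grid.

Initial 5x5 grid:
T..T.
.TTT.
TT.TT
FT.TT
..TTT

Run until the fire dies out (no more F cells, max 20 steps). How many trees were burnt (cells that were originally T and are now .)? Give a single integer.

Answer: 14

Derivation:
Step 1: +2 fires, +1 burnt (F count now 2)
Step 2: +1 fires, +2 burnt (F count now 1)
Step 3: +1 fires, +1 burnt (F count now 1)
Step 4: +1 fires, +1 burnt (F count now 1)
Step 5: +1 fires, +1 burnt (F count now 1)
Step 6: +2 fires, +1 burnt (F count now 2)
Step 7: +2 fires, +2 burnt (F count now 2)
Step 8: +2 fires, +2 burnt (F count now 2)
Step 9: +2 fires, +2 burnt (F count now 2)
Step 10: +0 fires, +2 burnt (F count now 0)
Fire out after step 10
Initially T: 15, now '.': 24
Total burnt (originally-T cells now '.'): 14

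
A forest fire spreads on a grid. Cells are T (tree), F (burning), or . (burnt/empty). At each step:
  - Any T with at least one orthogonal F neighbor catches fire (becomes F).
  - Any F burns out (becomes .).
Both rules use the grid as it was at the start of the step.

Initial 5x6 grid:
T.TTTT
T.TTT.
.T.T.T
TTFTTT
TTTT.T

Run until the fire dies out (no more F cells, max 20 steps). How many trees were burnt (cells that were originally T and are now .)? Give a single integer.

Answer: 20

Derivation:
Step 1: +3 fires, +1 burnt (F count now 3)
Step 2: +6 fires, +3 burnt (F count now 6)
Step 3: +3 fires, +6 burnt (F count now 3)
Step 4: +5 fires, +3 burnt (F count now 5)
Step 5: +2 fires, +5 burnt (F count now 2)
Step 6: +1 fires, +2 burnt (F count now 1)
Step 7: +0 fires, +1 burnt (F count now 0)
Fire out after step 7
Initially T: 22, now '.': 28
Total burnt (originally-T cells now '.'): 20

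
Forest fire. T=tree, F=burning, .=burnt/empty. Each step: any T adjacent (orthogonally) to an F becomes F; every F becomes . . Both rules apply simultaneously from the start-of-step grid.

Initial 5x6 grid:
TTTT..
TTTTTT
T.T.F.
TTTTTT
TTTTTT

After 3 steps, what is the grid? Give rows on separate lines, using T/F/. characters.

Step 1: 2 trees catch fire, 1 burn out
  TTTT..
  TTTTFT
  T.T...
  TTTTFT
  TTTTTT
Step 2: 5 trees catch fire, 2 burn out
  TTTT..
  TTTF.F
  T.T...
  TTTF.F
  TTTTFT
Step 3: 5 trees catch fire, 5 burn out
  TTTF..
  TTF...
  T.T...
  TTF...
  TTTF.F

TTTF..
TTF...
T.T...
TTF...
TTTF.F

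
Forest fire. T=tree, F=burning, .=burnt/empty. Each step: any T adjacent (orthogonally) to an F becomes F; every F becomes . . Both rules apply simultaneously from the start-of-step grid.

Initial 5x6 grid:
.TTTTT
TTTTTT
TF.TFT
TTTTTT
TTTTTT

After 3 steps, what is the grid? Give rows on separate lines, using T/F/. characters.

Step 1: 7 trees catch fire, 2 burn out
  .TTTTT
  TFTTFT
  F..F.F
  TFTTFT
  TTTTTT
Step 2: 12 trees catch fire, 7 burn out
  .FTTFT
  F.FF.F
  ......
  F.FF.F
  TFTTFT
Step 3: 7 trees catch fire, 12 burn out
  ..FF.F
  ......
  ......
  ......
  F.FF.F

..FF.F
......
......
......
F.FF.F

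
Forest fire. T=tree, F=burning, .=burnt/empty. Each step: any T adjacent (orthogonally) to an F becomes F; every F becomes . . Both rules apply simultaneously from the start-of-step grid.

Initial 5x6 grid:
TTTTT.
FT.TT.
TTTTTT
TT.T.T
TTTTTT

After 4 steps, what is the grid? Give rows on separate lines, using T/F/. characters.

Step 1: 3 trees catch fire, 1 burn out
  FTTTT.
  .F.TT.
  FTTTTT
  TT.T.T
  TTTTTT
Step 2: 3 trees catch fire, 3 burn out
  .FTTT.
  ...TT.
  .FTTTT
  FT.T.T
  TTTTTT
Step 3: 4 trees catch fire, 3 burn out
  ..FTT.
  ...TT.
  ..FTTT
  .F.T.T
  FTTTTT
Step 4: 3 trees catch fire, 4 burn out
  ...FT.
  ...TT.
  ...FTT
  ...T.T
  .FTTTT

...FT.
...TT.
...FTT
...T.T
.FTTTT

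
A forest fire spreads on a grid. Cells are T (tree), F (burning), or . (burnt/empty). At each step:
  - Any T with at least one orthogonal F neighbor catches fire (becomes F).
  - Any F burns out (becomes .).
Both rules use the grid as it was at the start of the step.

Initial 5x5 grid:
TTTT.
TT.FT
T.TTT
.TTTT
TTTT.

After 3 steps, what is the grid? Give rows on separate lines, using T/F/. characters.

Step 1: 3 trees catch fire, 1 burn out
  TTTF.
  TT..F
  T.TFT
  .TTTT
  TTTT.
Step 2: 4 trees catch fire, 3 burn out
  TTF..
  TT...
  T.F.F
  .TTFT
  TTTT.
Step 3: 4 trees catch fire, 4 burn out
  TF...
  TT...
  T....
  .TF.F
  TTTF.

TF...
TT...
T....
.TF.F
TTTF.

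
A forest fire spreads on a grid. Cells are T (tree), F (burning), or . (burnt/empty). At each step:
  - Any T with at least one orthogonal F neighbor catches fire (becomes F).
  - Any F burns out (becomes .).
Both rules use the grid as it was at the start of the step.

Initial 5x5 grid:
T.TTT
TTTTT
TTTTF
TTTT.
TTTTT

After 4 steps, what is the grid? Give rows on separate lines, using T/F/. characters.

Step 1: 2 trees catch fire, 1 burn out
  T.TTT
  TTTTF
  TTTF.
  TTTT.
  TTTTT
Step 2: 4 trees catch fire, 2 burn out
  T.TTF
  TTTF.
  TTF..
  TTTF.
  TTTTT
Step 3: 5 trees catch fire, 4 burn out
  T.TF.
  TTF..
  TF...
  TTF..
  TTTFT
Step 4: 6 trees catch fire, 5 burn out
  T.F..
  TF...
  F....
  TF...
  TTF.F

T.F..
TF...
F....
TF...
TTF.F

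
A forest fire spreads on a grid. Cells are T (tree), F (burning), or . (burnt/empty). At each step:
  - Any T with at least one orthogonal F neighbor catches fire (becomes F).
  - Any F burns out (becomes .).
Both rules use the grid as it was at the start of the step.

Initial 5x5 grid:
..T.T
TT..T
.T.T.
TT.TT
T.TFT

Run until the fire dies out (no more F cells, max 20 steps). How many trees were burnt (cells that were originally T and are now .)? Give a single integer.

Step 1: +3 fires, +1 burnt (F count now 3)
Step 2: +2 fires, +3 burnt (F count now 2)
Step 3: +0 fires, +2 burnt (F count now 0)
Fire out after step 3
Initially T: 14, now '.': 16
Total burnt (originally-T cells now '.'): 5

Answer: 5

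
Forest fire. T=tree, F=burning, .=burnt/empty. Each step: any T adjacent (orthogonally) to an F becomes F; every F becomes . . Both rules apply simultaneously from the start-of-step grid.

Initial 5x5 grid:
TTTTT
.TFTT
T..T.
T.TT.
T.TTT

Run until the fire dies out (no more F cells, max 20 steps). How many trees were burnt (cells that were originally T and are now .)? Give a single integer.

Answer: 14

Derivation:
Step 1: +3 fires, +1 burnt (F count now 3)
Step 2: +4 fires, +3 burnt (F count now 4)
Step 3: +3 fires, +4 burnt (F count now 3)
Step 4: +2 fires, +3 burnt (F count now 2)
Step 5: +2 fires, +2 burnt (F count now 2)
Step 6: +0 fires, +2 burnt (F count now 0)
Fire out after step 6
Initially T: 17, now '.': 22
Total burnt (originally-T cells now '.'): 14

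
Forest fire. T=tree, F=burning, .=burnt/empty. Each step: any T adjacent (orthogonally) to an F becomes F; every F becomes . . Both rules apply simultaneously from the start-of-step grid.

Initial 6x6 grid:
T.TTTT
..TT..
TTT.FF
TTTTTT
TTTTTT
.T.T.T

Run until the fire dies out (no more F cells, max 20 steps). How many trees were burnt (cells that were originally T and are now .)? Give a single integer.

Answer: 24

Derivation:
Step 1: +2 fires, +2 burnt (F count now 2)
Step 2: +3 fires, +2 burnt (F count now 3)
Step 3: +3 fires, +3 burnt (F count now 3)
Step 4: +4 fires, +3 burnt (F count now 4)
Step 5: +4 fires, +4 burnt (F count now 4)
Step 6: +5 fires, +4 burnt (F count now 5)
Step 7: +1 fires, +5 burnt (F count now 1)
Step 8: +1 fires, +1 burnt (F count now 1)
Step 9: +1 fires, +1 burnt (F count now 1)
Step 10: +0 fires, +1 burnt (F count now 0)
Fire out after step 10
Initially T: 25, now '.': 35
Total burnt (originally-T cells now '.'): 24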